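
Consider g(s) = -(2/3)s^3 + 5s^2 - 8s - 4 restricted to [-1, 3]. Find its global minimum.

-23/3

Differentiating, g'(s) = -2s^2 + 10s - 8; whose only zero in [-1, 3] is s = 1.
Compare values at every candidate in [-1, 3]: g(-1) = 29/3,  g(1) = -23/3,  g(3) = -1.
So the minimum is g(1) = -23/3.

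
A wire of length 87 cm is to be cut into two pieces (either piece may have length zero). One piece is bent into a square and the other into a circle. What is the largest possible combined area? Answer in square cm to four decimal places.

Let x be the length used for the square. Square side x/4; circle radius (87−x)/(2π).
A(x) = (x/4)² + π·((87−x)/(2π))² = x²/16 + (87−x)²/(4π) for 0 ≤ x ≤ 87. A'(x) = x/8 − (87−x)/(2π) = 0 gives x = 4·87/(π+4) ≈ 48.7286.
A'' > 0, so the interior critical point is a minimum; the maximum is at an endpoint. A(0) = 602.3219 and A(87) = 473.0625, so the largest area is 602.3219.

602.3219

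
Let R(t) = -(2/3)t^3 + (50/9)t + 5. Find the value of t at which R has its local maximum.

Critical points: R'(t) = -2t^2 + 50/9 vanishes at t = -5/3, 5/3.
Since R''(t) = -4t, we get R''(-5/3) = 20/3 > 0 ⇒ local minimum; R''(5/3) = -20/3 < 0 ⇒ local maximum.
The local maximum is R(5/3) = 905/81.

5/3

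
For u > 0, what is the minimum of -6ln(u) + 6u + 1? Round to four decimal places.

7.0000

g'(u) = -6/u + 6 = 0 gives u = 1.
g''(u) = 6/u², which is positive for u > 0, so this is a local minimum.
g(1) = -6·ln(1) + 6 + 1 ≈ 7.0000.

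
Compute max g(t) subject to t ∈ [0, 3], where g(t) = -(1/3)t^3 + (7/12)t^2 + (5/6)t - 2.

-173/324

g'(t) = -t^2 + (7/6)t + 5/6, whose only zero in [0, 3] is t = 5/3.
Evaluating at the critical points and endpoints: g(0) = -2, g(5/3) = -173/324, g(3) = -13/4.
The maximum over the interval is -173/324, attained at t = 5/3.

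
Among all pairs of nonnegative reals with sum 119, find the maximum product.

14161/4

With x + y = 119, the product is P(x) = x(119 − x).
P'(x) = 119 − 2x = 0 gives x = 119/2; P'' = −2 < 0, so this is the maximum.
P = 119/2·119/2 = 14161/4.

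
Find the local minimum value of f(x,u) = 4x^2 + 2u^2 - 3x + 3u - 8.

∂f/∂x = 8x - 3 = 0 and ∂f/∂u = 4u + 3 = 0, so (x, u) = (3/8, -3/4).
The Hessian has f_{xx} = 8, f_{uu} = 4, f_{xu} = 0, giving D = 32 > 0 with f_{xx} > 0, so the point is a local minimum.
f(3/8, -3/4) = -155/16.

-155/16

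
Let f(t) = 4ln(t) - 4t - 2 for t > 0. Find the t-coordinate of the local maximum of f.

f'(t) = 4/t − 4 = 0 gives t = 1.
f''(t) = -4/t², which is negative for t > 0, so this is a local maximum.
f(1) = 4·ln(1) - 4 - 2 ≈ -6.0000.

1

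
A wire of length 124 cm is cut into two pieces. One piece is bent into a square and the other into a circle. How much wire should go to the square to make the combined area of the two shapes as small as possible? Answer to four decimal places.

Let x be the length used for the square. Square side x/4; circle radius (124−x)/(2π).
A(x) = (x/4)² + π·((124−x)/(2π))² = x²/16 + (124−x)²/(4π) for 0 ≤ x ≤ 124. A'(x) = x/8 − (124−x)/(2π) = 0 gives x = 4·124/(π+4) ≈ 69.4523.
A'' = 1/8 + 1/(2π) > 0, so this gives the minimum combined area; x ≈ 69.4523 cm to the square.

69.4523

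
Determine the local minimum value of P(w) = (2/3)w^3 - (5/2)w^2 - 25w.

-625/6

P'(w) = 2w^2 - 5w - 25. Setting P'(w) = 0 gives w ∈ {-5/2, 5}.
Since P''(w) = 4w - 5, we get P''(-5/2) = -15 < 0 ⇒ local maximum; P''(5) = 15 > 0 ⇒ local minimum.
The local minimum is P(5) = -625/6.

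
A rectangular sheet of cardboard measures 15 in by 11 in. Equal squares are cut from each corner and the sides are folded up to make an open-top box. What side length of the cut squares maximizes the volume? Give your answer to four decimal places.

2.0911

With cut size x, the volume is V(x) = x(15 − 2x)(11 − 2x) for 0 < x < 5.5.
V'(x) = 12x^2 − 104x + 165. Setting V'(x) = 0 gives x ≈ 2.0911 (the root in (0, 5.5)).
V''(x) = 24x − 104 is negative there, so this is the maximum; V ≈ 154.2261.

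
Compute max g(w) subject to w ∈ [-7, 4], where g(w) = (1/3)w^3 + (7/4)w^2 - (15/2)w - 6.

403/12

The derivative is w^2 + (7/2)w - 15/2, which vanishes at w = -5 and w = 3/2.
Compare values at every candidate in [-7, 4]: g(-7) = 215/12; g(-5) = 403/12; g(3/2) = -195/16; g(4) = 40/3.
The maximum over the interval is 403/12, attained at w = -5.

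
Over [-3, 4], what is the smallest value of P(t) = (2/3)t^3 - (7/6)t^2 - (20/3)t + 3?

P'(t) = 2t^2 - (7/3)t - 20/3, which vanishes at t = -4/3 and t = 5/2.
Evaluating at the critical points and endpoints: P(-3) = -11/2; P(-4/3) = 667/81; P(5/2) = -253/24; P(4) = 1/3.
So the minimum is P(5/2) = -253/24.

-253/24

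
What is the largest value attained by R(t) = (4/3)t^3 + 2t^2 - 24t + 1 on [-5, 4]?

Differentiating, R'(t) = 4t^2 + 4t - 24; which vanishes at t = -3 and t = 2.
Evaluating at the critical points and endpoints: R(-5) = 13/3, R(-3) = 55, R(2) = -85/3, R(4) = 67/3.
The maximum over the interval is 55, attained at t = -3.

55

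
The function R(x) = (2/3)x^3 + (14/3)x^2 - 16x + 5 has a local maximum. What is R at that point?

R'(x) = 2x^2 + (28/3)x - 16 = 0 at x = -6, 4/3.
Since R''(x) = 4x + 28/3, we get R''(-6) = -44/3 < 0 ⇒ local maximum; R''(4/3) = 44/3 > 0 ⇒ local minimum.
The local maximum is R(-6) = 125.

125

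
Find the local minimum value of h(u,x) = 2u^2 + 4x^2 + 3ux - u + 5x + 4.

1

∂h/∂u = 4u + 3x - 1 = 0 and ∂h/∂x = 3u + 8x + 5 = 0, so (u, x) = (1, -1).
The Hessian has h_{uu} = 4, h_{xx} = 8, h_{ux} = 3, giving D = 23 > 0 with h_{uu} > 0, so the point is a local minimum.
h(1, -1) = 1.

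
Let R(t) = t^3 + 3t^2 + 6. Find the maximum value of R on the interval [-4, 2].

R'(t) = 3t^2 + 6t, which vanishes at t = -2 and t = 0.
Compare values at every candidate in [-4, 2]: R(-4) = -10; R(-2) = 10; R(0) = 6; R(2) = 26.
Hence the absolute maximum is 26 at t = 2.

26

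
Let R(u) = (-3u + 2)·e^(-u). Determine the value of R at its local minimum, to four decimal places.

-0.5666

R'(u) = (-3)·e^(-u) + (-3u + 2)·(-1)·e^(-u) = (3u - 5)·e^(-u). Since e^(-u) > 0, the only critical point is u = 5/3.
R''(5/3) has the same sign as 3 > 0, so this is a local minimum.
R(5/3) = (-3)·e^(-5/3) ≈ -0.5666.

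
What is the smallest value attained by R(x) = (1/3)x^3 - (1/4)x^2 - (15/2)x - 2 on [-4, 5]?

Differentiating, R'(x) = x^2 - (1/2)x - 15/2; which vanishes at x = -5/2 and x = 3.
Compare values at every candidate in [-4, 5]: R(-4) = 8/3; R(-5/2) = 479/48; R(3) = -71/4; R(5) = -49/12.
The minimum over the interval is -71/4, attained at x = 3.

-71/4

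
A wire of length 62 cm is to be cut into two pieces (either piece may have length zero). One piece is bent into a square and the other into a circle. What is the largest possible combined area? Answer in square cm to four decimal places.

305.8958

Let x be the length used for the square. Square side x/4; circle radius (62−x)/(2π).
A(x) = (x/4)² + π·((62−x)/(2π))² = x²/16 + (62−x)²/(4π) for 0 ≤ x ≤ 62. A'(x) = x/8 − (62−x)/(2π) = 0 gives x = 4·62/(π+4) ≈ 34.7261.
A'' > 0, so the interior critical point is a minimum; the maximum is at an endpoint. A(0) = 305.8958 and A(62) = 240.2500, so the largest area is 305.8958.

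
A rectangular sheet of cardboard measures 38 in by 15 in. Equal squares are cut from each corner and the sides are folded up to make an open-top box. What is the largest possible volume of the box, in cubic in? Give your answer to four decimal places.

870.4124

With cut size x, the volume is V(x) = x(38 − 2x)(15 − 2x) for 0 < x < 7.5.
V'(x) = 12x^2 − 212x + 570. Setting V'(x) = 0 gives x ≈ 3.3081 (the root in (0, 7.5)).
V''(x) = 24x − 212 is negative there, so this is the maximum; V ≈ 870.4124.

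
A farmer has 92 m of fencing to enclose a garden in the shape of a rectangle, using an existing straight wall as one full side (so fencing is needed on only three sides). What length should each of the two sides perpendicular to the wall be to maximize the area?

23

Let the sides perpendicular to the wall have length x and the parallel side y, so 2x + y = 92 and the area is A = xy = x(92 − 2x).
A'(x) = 92 − 4x = 0 gives x = 23, and A''(x) = −4 < 0 confirms a maximum.
Then y = 92 − 2·23 = 46 and A = 1058.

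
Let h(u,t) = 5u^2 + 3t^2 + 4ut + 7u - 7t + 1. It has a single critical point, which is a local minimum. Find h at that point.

-136/11

∂h/∂u = 10u + 4t + 7 = 0 and ∂h/∂t = 4u + 6t - 7 = 0, so (u, t) = (-35/22, 49/22).
The Hessian has h_{uu} = 10, h_{tt} = 6, h_{ut} = 4, giving D = 44 > 0 with h_{uu} > 0, so the point is a local minimum.
h(-35/22, 49/22) = -136/11.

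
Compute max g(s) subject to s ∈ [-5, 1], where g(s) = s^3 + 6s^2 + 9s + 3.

19

g'(s) = 3s^2 + 12s + 9, which vanishes at s = -3 and s = -1.
Evaluating at the critical points and endpoints: g(-5) = -17, g(-3) = 3, g(-1) = -1, g(1) = 19.
The maximum over the interval is 19, attained at s = 1.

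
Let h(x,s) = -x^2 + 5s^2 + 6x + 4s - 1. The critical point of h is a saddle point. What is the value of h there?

∂h/∂x = -2x + 6 = 0 and ∂h/∂s = 10s + 4 = 0, so (x, s) = (3, -2/5).
The Hessian has h_{xx} = -2, h_{ss} = 10, h_{xs} = 0, giving D = -20 < 0, so the point is a saddle point.
h(3, -2/5) = 36/5.

36/5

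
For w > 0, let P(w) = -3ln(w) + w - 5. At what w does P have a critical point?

P'(w) = -3/w + 1 = 0 gives w = 3.
P''(w) = 3/w², which is positive for w > 0, so this is a local minimum.
P(3) = -3·ln(3) + 3 - 5 ≈ -5.2958.

3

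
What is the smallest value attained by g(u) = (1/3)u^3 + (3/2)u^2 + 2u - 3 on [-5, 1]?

-103/6

The derivative is u^2 + 3u + 2, which vanishes at u = -2 and u = -1.
Evaluating at the critical points and endpoints: g(-5) = -103/6,  g(-2) = -11/3,  g(-1) = -23/6,  g(1) = 5/6.
So the minimum is g(-5) = -103/6.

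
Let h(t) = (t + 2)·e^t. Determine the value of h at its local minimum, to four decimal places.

By the product rule, h'(t) = (t + 3)·e^t. Since e^t > 0, the only critical point is t = -3.
h''(-3) has the same sign as 1 > 0, so this is a local minimum.
h(-3) = (-1)·e^(-3) ≈ -0.0498.

-0.0498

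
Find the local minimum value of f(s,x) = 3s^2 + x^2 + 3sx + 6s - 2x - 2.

∂f/∂s = 6s + 3x + 6 = 0 and ∂f/∂x = 3s + 2x - 2 = 0, so (s, x) = (-6, 10).
The Hessian has f_{ss} = 6, f_{xx} = 2, f_{sx} = 3, giving D = 3 > 0 with f_{ss} > 0, so the point is a local minimum.
f(-6, 10) = -30.

-30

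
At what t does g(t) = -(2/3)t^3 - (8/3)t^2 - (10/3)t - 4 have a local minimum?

-5/3

Critical points: g'(t) = -2t^2 - (16/3)t - 10/3 vanishes at t = -5/3, -1.
g''(t) = -4t - 16/3. g''(-5/3) = 4/3 > 0 ⇒ local minimum; g''(-1) = -4/3 < 0 ⇒ local maximum.
So the local minimum value is g(-5/3) = -224/81.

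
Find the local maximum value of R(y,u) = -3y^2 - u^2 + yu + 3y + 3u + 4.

89/11

∂R/∂y = -6y + u + 3 = 0 and ∂R/∂u = y - 2u + 3 = 0, so (y, u) = (9/11, 21/11).
The Hessian has R_{yy} = -6, R_{uu} = -2, R_{yu} = 1, giving D = 11 > 0 with R_{yy} < 0, so the point is a local maximum.
R(9/11, 21/11) = 89/11.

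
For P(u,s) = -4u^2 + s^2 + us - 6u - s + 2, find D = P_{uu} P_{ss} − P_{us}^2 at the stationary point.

∂P/∂u = -8u + s - 6 = 0 and ∂P/∂s = u + 2s - 1 = 0, so (u, s) = (-11/17, 14/17).
The Hessian has P_{uu} = -8, P_{ss} = 2, P_{us} = 1, giving D = -17 < 0, so the point is a saddle point.
D = (-8)·(2) − (1)^2 = -17.

-17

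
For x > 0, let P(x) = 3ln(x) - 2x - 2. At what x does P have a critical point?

3/2

P'(x) = 3/x − 2 = 0 gives x = 3/2.
P''(x) = -3/x², which is negative for x > 0, so this is a local maximum.
P(3/2) = 3·ln(3/2) - 3 - 2 ≈ -3.7836.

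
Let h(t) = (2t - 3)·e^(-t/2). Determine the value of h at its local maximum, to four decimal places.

0.6951

h'(t) = 2·e^(-t/2) + (2t - 3)·(-1/2)·e^(-t/2) = (-t + 7/2)·e^(-t/2). Since e^(-t/2) > 0, the only critical point is t = 7/2.
h''(7/2) has the same sign as -1 < 0, so this is a local maximum.
h(7/2) = (4)·e^(-7/4) ≈ 0.6951.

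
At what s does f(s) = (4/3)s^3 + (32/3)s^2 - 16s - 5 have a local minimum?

2/3

Critical points: f'(s) = 4s^2 + (64/3)s - 16 vanishes at s = -6, 2/3.
f''(s) = 8s + 64/3. f''(-6) = -80/3 < 0 ⇒ local maximum; f''(2/3) = 80/3 > 0 ⇒ local minimum.
Thus f has its local minimum at s = 2/3, with value -853/81.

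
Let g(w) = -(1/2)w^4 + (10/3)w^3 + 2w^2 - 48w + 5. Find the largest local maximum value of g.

223/3

Critical points: g'(w) = -2w^3 + 10w^2 + 4w - 48 vanishes at w = -2, 3, 4.
g''(w) = -6w^2 + 20w + 4. g''(-2) = -60 < 0 ⇒ local maximum; g''(3) = 10 > 0 ⇒ local minimum; g''(4) = -12 < 0 ⇒ local maximum.
Thus g has its largest local maximum at w = -2, with value 223/3.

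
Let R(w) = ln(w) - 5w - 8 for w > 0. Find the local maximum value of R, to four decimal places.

R'(w) = 1/w − 5 = 0 gives w = 1/5.
R''(w) = -1/w², which is negative for w > 0, so this is a local maximum.
R(1/5) = 1·ln(1/5) - 1 - 8 ≈ -10.6094.

-10.6094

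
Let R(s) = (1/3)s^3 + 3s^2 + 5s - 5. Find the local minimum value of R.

R'(s) = s^2 + 6s + 5. Setting R'(s) = 0 gives s ∈ {-5, -1}.
Since R''(s) = 2s + 6, we get R''(-5) = -4 < 0 ⇒ local maximum; R''(-1) = 4 > 0 ⇒ local minimum.
Thus R has its local minimum at s = -1, with value -22/3.

-22/3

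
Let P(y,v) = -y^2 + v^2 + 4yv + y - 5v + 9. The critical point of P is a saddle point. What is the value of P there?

44/5

∂P/∂y = -2y + 4v + 1 = 0 and ∂P/∂v = 4y + 2v - 5 = 0, so (y, v) = (11/10, 3/10).
The Hessian has P_{yy} = -2, P_{vv} = 2, P_{yv} = 4, giving D = -20 < 0, so the point is a saddle point.
P(11/10, 3/10) = 44/5.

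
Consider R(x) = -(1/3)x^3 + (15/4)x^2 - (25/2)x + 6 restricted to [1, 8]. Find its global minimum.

-74/3

The derivative is -x^2 + (15/2)x - 25/2, which vanishes at x = 5/2 and x = 5.
Evaluating at the critical points and endpoints: R(1) = -37/12, R(5/2) = -337/48, R(5) = -53/12, R(8) = -74/3.
So the minimum is R(8) = -74/3.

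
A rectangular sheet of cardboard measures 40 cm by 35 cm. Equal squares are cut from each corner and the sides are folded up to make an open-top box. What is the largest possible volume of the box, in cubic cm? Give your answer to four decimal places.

3867.3174

With cut size x, the volume is V(x) = x(40 − 2x)(35 − 2x) for 0 < x < 17.5.
V'(x) = 12x^2 − 300x + 1400. Setting V'(x) = 0 gives x ≈ 6.2085 (the root in (0, 17.5)).
V''(x) = 24x − 300 is negative there, so this is the maximum; V ≈ 3867.3174.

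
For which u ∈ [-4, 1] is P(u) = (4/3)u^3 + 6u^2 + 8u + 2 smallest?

P'(u) = 4u^2 + 12u + 8, which vanishes at u = -2 and u = -1.
Compare values at every candidate in [-4, 1]: P(-4) = -58/3; P(-2) = -2/3; P(-1) = -4/3; P(1) = 52/3.
The minimum over the interval is -58/3, attained at u = -4.

-4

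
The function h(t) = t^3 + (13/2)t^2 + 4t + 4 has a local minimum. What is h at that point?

Critical points: h'(t) = 3t^2 + 13t + 4 vanishes at t = -4, -1/3.
Since h''(t) = 6t + 13, we get h''(-4) = -11 < 0 ⇒ local maximum; h''(-1/3) = 11 > 0 ⇒ local minimum.
Thus h has its local minimum at t = -1/3, with value 181/54.

181/54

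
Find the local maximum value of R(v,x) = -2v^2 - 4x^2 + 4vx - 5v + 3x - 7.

∂R/∂v = -4v + 4x - 5 = 0 and ∂R/∂x = 4v - 8x + 3 = 0, so (v, x) = (-7/4, -1/2).
The Hessian has R_{vv} = -4, R_{xx} = -8, R_{vx} = 4, giving D = 16 > 0 with R_{vv} < 0, so the point is a local maximum.
R(-7/4, -1/2) = -27/8.

-27/8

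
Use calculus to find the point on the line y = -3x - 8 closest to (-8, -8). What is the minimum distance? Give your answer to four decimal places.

Minimize D(x)^2 = (x + 8)^2 + (-3x)^2.
d/dx[D^2] = 2(x + 8) + 2·(-3)·(-3x) = 0 ⇒ x = -4/5.
Then y = -28/5 and the distance is √(288/5) ≈ 7.5895.

7.5895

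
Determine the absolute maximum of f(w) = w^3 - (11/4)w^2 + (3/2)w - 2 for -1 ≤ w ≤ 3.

Differentiating, f'(w) = 3w^2 - (11/2)w + 3/2; which vanishes at w = 1/3 and w = 3/2.
Evaluating at the critical points and endpoints: f(-1) = -29/4, f(1/3) = -191/108, f(3/2) = -41/16, f(3) = 19/4.
Hence the absolute maximum is 19/4 at w = 3.

19/4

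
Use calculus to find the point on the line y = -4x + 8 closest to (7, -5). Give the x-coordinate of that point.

Minimize D(x)^2 = (x - 7)^2 + (-4x + 13)^2.
d/dx[D^2] = 2(x - 7) + 2·(-4)·(-4x + 13) = 0 ⇒ x = 59/17.
Then y = -100/17 and the distance is √(225/17) ≈ 3.6380.

59/17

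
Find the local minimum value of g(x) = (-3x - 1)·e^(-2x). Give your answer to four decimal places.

By the product rule, g'(x) = (6x - 1)·e^(-2x). Since e^(-2x) > 0, the only critical point is x = 1/6.
g''(1/6) has the same sign as 6 > 0, so this is a local minimum.
g(1/6) = (-3/2)·e^(-1/3) ≈ -1.0748.

-1.0748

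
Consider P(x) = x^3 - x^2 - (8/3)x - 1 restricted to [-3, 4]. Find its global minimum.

Differentiating, P'(x) = 3x^2 - 2x - 8/3; which vanishes at x = -2/3 and x = 4/3.
Compare values at every candidate in [-3, 4]: P(-3) = -29,  P(-2/3) = 1/27,  P(4/3) = -107/27,  P(4) = 109/3.
The minimum over the interval is -29, attained at x = -3.

-29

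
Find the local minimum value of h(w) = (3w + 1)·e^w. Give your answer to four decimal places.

-0.7908

Differentiating with the product rule gives h'(w) = (3w + 4)·e^w. Since e^w > 0, the only critical point is w = -4/3.
h''(-4/3) has the same sign as 3 > 0, so this is a local minimum.
h(-4/3) = (-3)·e^(-4/3) ≈ -0.7908.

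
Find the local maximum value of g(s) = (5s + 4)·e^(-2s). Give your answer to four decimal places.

g'(s) = 5·e^(-2s) + (5s + 4)·(-2)·e^(-2s) = (-10s - 3)·e^(-2s). Since e^(-2s) > 0, the only critical point is s = -3/10.
g''(-3/10) has the same sign as -10 < 0, so this is a local maximum.
g(-3/10) = (5/2)·e^(3/5) ≈ 4.5553.

4.5553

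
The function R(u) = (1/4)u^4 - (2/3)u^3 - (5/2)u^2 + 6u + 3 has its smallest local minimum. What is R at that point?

Critical points: R'(u) = u^3 - 2u^2 - 5u + 6 vanishes at u = -2, 1, 3.
Since R''(u) = 3u^2 - 4u - 5, we get R''(-2) = 15 > 0 ⇒ local minimum; R''(1) = -6 < 0 ⇒ local maximum; R''(3) = 10 > 0 ⇒ local minimum.
So the smallest local minimum value is R(-2) = -29/3.

-29/3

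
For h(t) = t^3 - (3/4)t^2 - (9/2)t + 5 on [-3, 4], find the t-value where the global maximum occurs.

4

Differentiating, h'(t) = 3t^2 - (3/2)t - 9/2; which vanishes at t = -1 and t = 3/2.
Evaluating at the critical points and endpoints: h(-3) = -61/4,  h(-1) = 31/4,  h(3/2) = -1/16,  h(4) = 39.
The maximum over the interval is 39, attained at t = 4.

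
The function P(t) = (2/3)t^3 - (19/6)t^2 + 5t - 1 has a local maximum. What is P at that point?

13/8

P'(t) = 2t^2 - (19/3)t + 5. Setting P'(t) = 0 gives t ∈ {3/2, 5/3}.
Since P''(t) = 4t - 19/3, we get P''(3/2) = -1/3 < 0 ⇒ local maximum; P''(5/3) = 1/3 > 0 ⇒ local minimum.
So the local maximum value is P(3/2) = 13/8.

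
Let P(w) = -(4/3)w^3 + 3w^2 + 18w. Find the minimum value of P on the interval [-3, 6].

Differentiating, P'(w) = -4w^2 + 6w + 18; which vanishes at w = -3/2 and w = 3.
Compare values at every candidate in [-3, 6]: P(-3) = 9,  P(-3/2) = -63/4,  P(3) = 45,  P(6) = -72.
The minimum over the interval is -72, attained at w = 6.

-72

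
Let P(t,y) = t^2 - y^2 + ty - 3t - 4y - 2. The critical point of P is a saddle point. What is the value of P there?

∂P/∂t = 2t + y - 3 = 0 and ∂P/∂y = t - 2y - 4 = 0, so (t, y) = (2, -1).
The Hessian has P_{tt} = 2, P_{yy} = -2, P_{ty} = 1, giving D = -5 < 0, so the point is a saddle point.
P(2, -1) = -3.

-3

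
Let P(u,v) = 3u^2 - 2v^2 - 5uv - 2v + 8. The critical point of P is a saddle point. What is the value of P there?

∂P/∂u = 6u - 5v = 0 and ∂P/∂v = -5u - 4v - 2 = 0, so (u, v) = (-10/49, -12/49).
The Hessian has P_{uu} = 6, P_{vv} = -4, P_{uv} = -5, giving D = -49 < 0, so the point is a saddle point.
P(-10/49, -12/49) = 404/49.

404/49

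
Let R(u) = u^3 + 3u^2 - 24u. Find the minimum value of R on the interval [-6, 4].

R'(u) = 3u^2 + 6u - 24, which vanishes at u = -4 and u = 2.
Compare values at every candidate in [-6, 4]: R(-6) = 36; R(-4) = 80; R(2) = -28; R(4) = 16.
So the minimum is R(2) = -28.

-28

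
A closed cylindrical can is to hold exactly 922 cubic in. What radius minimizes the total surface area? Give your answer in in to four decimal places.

5.2745

With radius r and height h, πr²h = 922 so h = 922/(πr²), and S(r) = 2πr² + 2πrh = 2πr² + 2·922/r.
S'(r) = 4πr − 2·922/r² = 0 ⇒ r³ = 922/(2π), so r ≈ 5.2745 and h = 2r ≈ 10.5491.
S''(r) = 4π + 4·922/r³ > 0, so this is the minimum; S ≈ 524.4070.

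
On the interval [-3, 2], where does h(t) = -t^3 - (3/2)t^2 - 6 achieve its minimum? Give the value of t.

2

h'(t) = -3t^2 - 3t, which vanishes at t = -1 and t = 0.
Compare values at every candidate in [-3, 2]: h(-3) = 15/2,  h(-1) = -13/2,  h(0) = -6,  h(2) = -20.
Hence the absolute minimum is -20 at t = 2.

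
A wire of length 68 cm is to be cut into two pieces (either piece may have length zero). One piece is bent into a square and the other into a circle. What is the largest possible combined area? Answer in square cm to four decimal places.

Let x be the length used for the square. Square side x/4; circle radius (68−x)/(2π).
A(x) = (x/4)² + π·((68−x)/(2π))² = x²/16 + (68−x)²/(4π) for 0 ≤ x ≤ 68. A'(x) = x/8 − (68−x)/(2π) = 0 gives x = 4·68/(π+4) ≈ 38.0867.
A'' > 0, so the interior critical point is a minimum; the maximum is at an endpoint. A(0) = 367.9662 and A(68) = 289.0000, so the largest area is 367.9662.

367.9662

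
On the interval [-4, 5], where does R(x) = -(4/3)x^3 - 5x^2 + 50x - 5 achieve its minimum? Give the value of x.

-4

Differentiating, R'(x) = -4x^2 - 10x + 50; whose only zero in [-4, 5] is x = 5/2.
Candidates: R(-4) = -599/3, R(5/2) = 815/12, R(5) = -140/3.
Hence the absolute minimum is -599/3 at x = -4.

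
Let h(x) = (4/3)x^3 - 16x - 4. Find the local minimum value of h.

Critical points: h'(x) = 4x^2 - 16 vanishes at x = -2, 2.
Second-derivative test with h''(x) = 8x: h''(-2) = -16 < 0 ⇒ local maximum; h''(2) = 16 > 0 ⇒ local minimum.
Thus h has its local minimum at x = 2, with value -76/3.

-76/3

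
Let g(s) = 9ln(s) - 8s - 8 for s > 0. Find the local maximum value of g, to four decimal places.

g'(s) = 9/s − 8 = 0 gives s = 9/8.
g''(s) = -9/s², which is negative for s > 0, so this is a local maximum.
g(9/8) = 9·ln(9/8) - 9 - 8 ≈ -15.9400.

-15.9400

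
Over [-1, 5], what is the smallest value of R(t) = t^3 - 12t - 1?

-17

Differentiating, R'(t) = 3t^2 - 12; whose only zero in [-1, 5] is t = 2.
Evaluating at the critical points and endpoints: R(-1) = 10, R(2) = -17, R(5) = 64.
So the minimum is R(2) = -17.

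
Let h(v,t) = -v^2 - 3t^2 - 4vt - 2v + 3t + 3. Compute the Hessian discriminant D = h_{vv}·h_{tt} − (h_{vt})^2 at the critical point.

-4

∂h/∂v = -2v - 4t - 2 = 0 and ∂h/∂t = -4v - 6t + 3 = 0, so (v, t) = (6, -7/2).
The Hessian has h_{vv} = -2, h_{tt} = -6, h_{vt} = -4, giving D = -4 < 0, so the point is a saddle point.
D = (-2)·(-6) − (-4)^2 = -4.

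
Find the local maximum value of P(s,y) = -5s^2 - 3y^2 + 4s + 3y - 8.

-129/20

∂P/∂s = -10s + 4 = 0 and ∂P/∂y = -6y + 3 = 0, so (s, y) = (2/5, 1/2).
The Hessian has P_{ss} = -10, P_{yy} = -6, P_{sy} = 0, giving D = 60 > 0 with P_{ss} < 0, so the point is a local maximum.
P(2/5, 1/2) = -129/20.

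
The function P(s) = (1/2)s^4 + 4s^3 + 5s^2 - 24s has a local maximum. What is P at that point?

99/2

Critical points: P'(s) = 2s^3 + 12s^2 + 10s - 24 vanishes at s = -4, -3, 1.
Since P''(s) = 6s^2 + 24s + 10, we get P''(-4) = 10 > 0 ⇒ local minimum; P''(-3) = -8 < 0 ⇒ local maximum; P''(1) = 40 > 0 ⇒ local minimum.
The local maximum is P(-3) = 99/2.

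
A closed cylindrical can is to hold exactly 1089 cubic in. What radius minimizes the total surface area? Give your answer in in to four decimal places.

5.5755

With radius r and height h, πr²h = 1089 so h = 1089/(πr²), and S(r) = 2πr² + 2πrh = 2πr² + 2·1089/r.
S'(r) = 4πr − 2·1089/r² = 0 ⇒ r³ = 1089/(2π), so r ≈ 5.5755 and h = 2r ≈ 11.1510.
S''(r) = 4π + 4·1089/r³ > 0, so this is the minimum; S ≈ 585.9580.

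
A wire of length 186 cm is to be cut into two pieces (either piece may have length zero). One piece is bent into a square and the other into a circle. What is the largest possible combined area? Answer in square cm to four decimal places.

2753.0622

Let x be the length used for the square. Square side x/4; circle radius (186−x)/(2π).
A(x) = (x/4)² + π·((186−x)/(2π))² = x²/16 + (186−x)²/(4π) for 0 ≤ x ≤ 186. A'(x) = x/8 − (186−x)/(2π) = 0 gives x = 4·186/(π+4) ≈ 104.1784.
A'' > 0, so the interior critical point is a minimum; the maximum is at an endpoint. A(0) = 2753.0622 and A(186) = 2162.2500, so the largest area is 2753.0622.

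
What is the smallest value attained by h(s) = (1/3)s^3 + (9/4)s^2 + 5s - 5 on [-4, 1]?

The derivative is s^2 + (9/2)s + 5, which vanishes at s = -5/2 and s = -2.
Candidates: h(-4) = -31/3; h(-5/2) = -415/48; h(-2) = -26/3; h(1) = 31/12.
The minimum over the interval is -31/3, attained at s = -4.

-31/3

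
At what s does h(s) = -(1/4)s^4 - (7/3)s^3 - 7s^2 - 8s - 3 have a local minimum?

-2

h'(s) = -s^3 - 7s^2 - 14s - 8. Setting h'(s) = 0 gives s ∈ {-4, -2, -1}.
h''(s) = -3s^2 - 14s - 14. h''(-4) = -6 < 0 ⇒ local maximum; h''(-2) = 2 > 0 ⇒ local minimum; h''(-1) = -3 < 0 ⇒ local maximum.
So the local minimum value is h(-2) = -1/3.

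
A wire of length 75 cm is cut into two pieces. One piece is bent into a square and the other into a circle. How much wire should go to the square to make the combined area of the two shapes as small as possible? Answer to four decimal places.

Let x be the length used for the square. Square side x/4; circle radius (75−x)/(2π).
A(x) = (x/4)² + π·((75−x)/(2π))² = x²/16 + (75−x)²/(4π) for 0 ≤ x ≤ 75. A'(x) = x/8 − (75−x)/(2π) = 0 gives x = 4·75/(π+4) ≈ 42.0074.
A'' = 1/8 + 1/(2π) > 0, so this gives the minimum combined area; x ≈ 42.0074 cm to the square.

42.0074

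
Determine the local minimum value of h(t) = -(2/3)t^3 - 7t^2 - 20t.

h'(t) = -2t^2 - 14t - 20. Setting h'(t) = 0 gives t ∈ {-5, -2}.
h''(t) = -4t - 14. h''(-5) = 6 > 0 ⇒ local minimum; h''(-2) = -6 < 0 ⇒ local maximum.
So the local minimum value is h(-5) = 25/3.

25/3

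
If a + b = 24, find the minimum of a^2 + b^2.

With a + b = 24, a^2 + b^2 = a^2 + (24 − a)^2.
The derivative 2a − 2(24 − a) = 4a − 48 vanishes at a = 12; second derivative 4 > 0, a minimum.
The minimum is 2·(12)^2 = 288.

288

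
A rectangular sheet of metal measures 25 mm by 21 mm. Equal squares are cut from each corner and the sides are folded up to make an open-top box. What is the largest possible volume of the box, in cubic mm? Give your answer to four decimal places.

886.0126

With cut size x, the volume is V(x) = x(25 − 2x)(21 − 2x) for 0 < x < 10.5.
V'(x) = 12x^2 − 184x + 525. Setting V'(x) = 0 gives x ≈ 3.7901 (the root in (0, 10.5)).
V''(x) = 24x − 184 is negative there, so this is the maximum; V ≈ 886.0126.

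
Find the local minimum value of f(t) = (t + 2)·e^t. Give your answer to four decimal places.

By the product rule, f'(t) = (t + 3)·e^t. Since e^t > 0, the only critical point is t = -3.
f''(-3) has the same sign as 1 > 0, so this is a local minimum.
f(-3) = (-1)·e^(-3) ≈ -0.0498.

-0.0498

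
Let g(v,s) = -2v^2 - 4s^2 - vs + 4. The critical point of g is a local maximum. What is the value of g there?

∂g/∂v = -4v - s = 0 and ∂g/∂s = -v - 8s = 0, so (v, s) = (0, 0).
The Hessian has g_{vv} = -4, g_{ss} = -8, g_{vs} = -1, giving D = 31 > 0 with g_{vv} < 0, so the point is a local maximum.
g(0, 0) = 4.

4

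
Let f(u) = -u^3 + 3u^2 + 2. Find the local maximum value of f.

6

Critical points: f'(u) = -3u^2 + 6u vanishes at u = 0, 2.
Second-derivative test with f''(u) = -6u + 6: f''(0) = 6 > 0 ⇒ local minimum; f''(2) = -6 < 0 ⇒ local maximum.
The local maximum is f(2) = 6.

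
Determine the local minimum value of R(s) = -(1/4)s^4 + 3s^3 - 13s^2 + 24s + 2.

71/4

R'(s) = -s^3 + 9s^2 - 26s + 24. Setting R'(s) = 0 gives s ∈ {2, 3, 4}.
Since R''(s) = -3s^2 + 18s - 26, we get R''(2) = -2 < 0 ⇒ local maximum; R''(3) = 1 > 0 ⇒ local minimum; R''(4) = -2 < 0 ⇒ local maximum.
The local minimum is R(3) = 71/4.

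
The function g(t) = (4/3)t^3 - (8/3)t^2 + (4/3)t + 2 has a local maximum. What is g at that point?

g'(t) = 4t^2 - (16/3)t + 4/3. Setting g'(t) = 0 gives t ∈ {1/3, 1}.
g''(t) = 8t - 16/3. g''(1/3) = -8/3 < 0 ⇒ local maximum; g''(1) = 8/3 > 0 ⇒ local minimum.
The local maximum is g(1/3) = 178/81.

178/81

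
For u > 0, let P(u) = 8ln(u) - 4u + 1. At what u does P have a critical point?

2

P'(u) = 8/u − 4 = 0 gives u = 2.
P''(u) = -8/u², which is negative for u > 0, so this is a local maximum.
P(2) = 8·ln(2) - 8 + 1 ≈ -1.4548.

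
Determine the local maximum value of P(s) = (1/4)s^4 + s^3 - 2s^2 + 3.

3

Critical points: P'(s) = s^3 + 3s^2 - 4s vanishes at s = -4, 0, 1.
P''(s) = 3s^2 + 6s - 4. P''(-4) = 20 > 0 ⇒ local minimum; P''(0) = -4 < 0 ⇒ local maximum; P''(1) = 5 > 0 ⇒ local minimum.
So the local maximum value is P(0) = 3.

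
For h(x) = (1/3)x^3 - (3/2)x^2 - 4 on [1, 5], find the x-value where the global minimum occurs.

3

Differentiating, h'(x) = x^2 - 3x; whose only zero in [1, 5] is x = 3.
Evaluating at the critical points and endpoints: h(1) = -31/6,  h(3) = -17/2,  h(5) = 1/6.
The minimum over the interval is -17/2, attained at x = 3.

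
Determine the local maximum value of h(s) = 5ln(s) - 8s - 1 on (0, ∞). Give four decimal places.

h'(s) = 5/s − 8 = 0 gives s = 5/8.
h''(s) = -5/s², which is negative for s > 0, so this is a local maximum.
h(5/8) = 5·ln(5/8) - 5 - 1 ≈ -8.3500.

-8.3500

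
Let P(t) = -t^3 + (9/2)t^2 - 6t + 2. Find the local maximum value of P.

0

Critical points: P'(t) = -3t^2 + 9t - 6 vanishes at t = 1, 2.
Second-derivative test with P''(t) = -6t + 9: P''(1) = 3 > 0 ⇒ local minimum; P''(2) = -3 < 0 ⇒ local maximum.
Thus P has its local maximum at t = 2, with value 0.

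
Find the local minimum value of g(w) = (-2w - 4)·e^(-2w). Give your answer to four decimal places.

-20.0855

Differentiating with the product rule gives g'(w) = (4w + 6)·e^(-2w). Since e^(-2w) > 0, the only critical point is w = -3/2.
g''(-3/2) has the same sign as 4 > 0, so this is a local minimum.
g(-3/2) = (-1)·e^(3) ≈ -20.0855.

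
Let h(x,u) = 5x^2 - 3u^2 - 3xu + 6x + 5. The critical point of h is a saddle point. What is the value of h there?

∂h/∂x = 10x - 3u + 6 = 0 and ∂h/∂u = -3x - 6u = 0, so (x, u) = (-12/23, 6/23).
The Hessian has h_{xx} = 10, h_{uu} = -6, h_{xu} = -3, giving D = -69 < 0, so the point is a saddle point.
h(-12/23, 6/23) = 79/23.

79/23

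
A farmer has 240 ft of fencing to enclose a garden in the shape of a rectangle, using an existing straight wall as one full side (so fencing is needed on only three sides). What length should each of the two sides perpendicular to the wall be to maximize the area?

60

Let the sides perpendicular to the wall have length x and the parallel side y, so 2x + y = 240 and the area is A = xy = x(240 − 2x).
A'(x) = 240 − 4x = 0 gives x = 60, and A''(x) = −4 < 0 confirms a maximum.
Then y = 240 − 2·60 = 120 and A = 7200.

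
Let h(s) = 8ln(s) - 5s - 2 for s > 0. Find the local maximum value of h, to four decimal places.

h'(s) = 8/s − 5 = 0 gives s = 8/5.
h''(s) = -8/s², which is negative for s > 0, so this is a local maximum.
h(8/5) = 8·ln(8/5) - 8 - 2 ≈ -6.2400.

-6.2400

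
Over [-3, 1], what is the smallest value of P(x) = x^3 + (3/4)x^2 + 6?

-57/4

Differentiating, P'(x) = 3x^2 + (3/2)x; which vanishes at x = -1/2 and x = 0.
Compare values at every candidate in [-3, 1]: P(-3) = -57/4,  P(-1/2) = 97/16,  P(0) = 6,  P(1) = 31/4.
So the minimum is P(-3) = -57/4.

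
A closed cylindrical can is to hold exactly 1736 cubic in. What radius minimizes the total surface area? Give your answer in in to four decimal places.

6.5131

With radius r and height h, πr²h = 1736 so h = 1736/(πr²), and S(r) = 2πr² + 2πrh = 2πr² + 2·1736/r.
S'(r) = 4πr − 2·1736/r² = 0 ⇒ r³ = 1736/(2π), so r ≈ 6.5131 and h = 2r ≈ 13.0263.
S''(r) = 4π + 4·1736/r³ > 0, so this is the minimum; S ≈ 799.6152.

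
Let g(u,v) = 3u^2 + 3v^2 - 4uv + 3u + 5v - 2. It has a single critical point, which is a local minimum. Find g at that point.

-101/10

∂g/∂u = 6u - 4v + 3 = 0 and ∂g/∂v = -4u + 6v + 5 = 0, so (u, v) = (-19/10, -21/10).
The Hessian has g_{uu} = 6, g_{vv} = 6, g_{uv} = -4, giving D = 20 > 0 with g_{uu} > 0, so the point is a local minimum.
g(-19/10, -21/10) = -101/10.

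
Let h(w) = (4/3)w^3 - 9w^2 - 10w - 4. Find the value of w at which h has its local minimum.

5

Critical points: h'(w) = 4w^2 - 18w - 10 vanishes at w = -1/2, 5.
Second-derivative test with h''(w) = 8w - 18: h''(-1/2) = -22 < 0 ⇒ local maximum; h''(5) = 22 > 0 ⇒ local minimum.
The local minimum is h(5) = -337/3.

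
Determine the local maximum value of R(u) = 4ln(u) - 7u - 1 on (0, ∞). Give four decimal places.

-7.2385

R'(u) = 4/u − 7 = 0 gives u = 4/7.
R''(u) = -4/u², which is negative for u > 0, so this is a local maximum.
R(4/7) = 4·ln(4/7) - 4 - 1 ≈ -7.2385.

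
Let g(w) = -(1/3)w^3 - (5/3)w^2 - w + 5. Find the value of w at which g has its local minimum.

-3

g'(w) = -w^2 - (10/3)w - 1. Setting g'(w) = 0 gives w ∈ {-3, -1/3}.
Since g''(w) = -2w - 10/3, we get g''(-3) = 8/3 > 0 ⇒ local minimum; g''(-1/3) = -8/3 < 0 ⇒ local maximum.
The local minimum is g(-3) = 2.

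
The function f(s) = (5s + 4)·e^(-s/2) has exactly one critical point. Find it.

6/5

f'(s) = 5·e^(-s/2) + (5s + 4)·(-1/2)·e^(-s/2) = (-(5/2)s + 3)·e^(-s/2). Since e^(-s/2) > 0, the only critical point is s = 6/5.
f''(6/5) has the same sign as -5/2 < 0, so this is a local maximum.
f(6/5) = (10)·e^(-3/5) ≈ 5.4881.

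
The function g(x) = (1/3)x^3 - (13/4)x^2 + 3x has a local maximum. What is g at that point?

g'(x) = x^2 - (13/2)x + 3. Setting g'(x) = 0 gives x ∈ {1/2, 6}.
Second-derivative test with g''(x) = 2x - 13/2: g''(1/2) = -11/2 < 0 ⇒ local maximum; g''(6) = 11/2 > 0 ⇒ local minimum.
The local maximum is g(1/2) = 35/48.

35/48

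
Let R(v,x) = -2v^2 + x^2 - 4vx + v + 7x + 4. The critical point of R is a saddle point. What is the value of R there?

9/8

∂R/∂v = -4v - 4x + 1 = 0 and ∂R/∂x = -4v + 2x + 7 = 0, so (v, x) = (5/4, -1).
The Hessian has R_{vv} = -4, R_{xx} = 2, R_{vx} = -4, giving D = -24 < 0, so the point is a saddle point.
R(5/4, -1) = 9/8.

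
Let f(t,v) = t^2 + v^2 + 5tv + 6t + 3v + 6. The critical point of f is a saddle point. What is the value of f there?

27/7

∂f/∂t = 2t + 5v + 6 = 0 and ∂f/∂v = 5t + 2v + 3 = 0, so (t, v) = (-1/7, -8/7).
The Hessian has f_{tt} = 2, f_{vv} = 2, f_{tv} = 5, giving D = -21 < 0, so the point is a saddle point.
f(-1/7, -8/7) = 27/7.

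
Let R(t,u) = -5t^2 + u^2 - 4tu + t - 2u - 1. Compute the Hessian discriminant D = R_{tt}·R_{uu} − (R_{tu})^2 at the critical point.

-36

∂R/∂t = -10t - 4u + 1 = 0 and ∂R/∂u = -4t + 2u - 2 = 0, so (t, u) = (-1/6, 2/3).
The Hessian has R_{tt} = -10, R_{uu} = 2, R_{tu} = -4, giving D = -36 < 0, so the point is a saddle point.
D = (-10)·(2) − (-4)^2 = -36.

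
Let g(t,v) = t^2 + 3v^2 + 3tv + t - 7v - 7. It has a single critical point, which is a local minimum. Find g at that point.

-94/3

∂g/∂t = 2t + 3v + 1 = 0 and ∂g/∂v = 3t + 6v - 7 = 0, so (t, v) = (-9, 17/3).
The Hessian has g_{tt} = 2, g_{vv} = 6, g_{tv} = 3, giving D = 3 > 0 with g_{tt} > 0, so the point is a local minimum.
g(-9, 17/3) = -94/3.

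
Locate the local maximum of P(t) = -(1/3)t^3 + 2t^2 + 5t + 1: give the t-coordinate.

5

P'(t) = -t^2 + 4t + 5. Setting P'(t) = 0 gives t ∈ {-1, 5}.
Second-derivative test with P''(t) = -2t + 4: P''(-1) = 6 > 0 ⇒ local minimum; P''(5) = -6 < 0 ⇒ local maximum.
Thus P has its local maximum at t = 5, with value 103/3.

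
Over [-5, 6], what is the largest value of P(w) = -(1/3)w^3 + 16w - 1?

Differentiating, P'(w) = -w^2 + 16; which vanishes at w = -4 and w = 4.
Candidates: P(-5) = -118/3; P(-4) = -131/3; P(4) = 125/3; P(6) = 23.
The maximum over the interval is 125/3, attained at w = 4.

125/3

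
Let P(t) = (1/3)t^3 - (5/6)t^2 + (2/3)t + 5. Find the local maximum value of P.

419/81

P'(t) = t^2 - (5/3)t + 2/3. Setting P'(t) = 0 gives t ∈ {2/3, 1}.
Second-derivative test with P''(t) = 2t - 5/3: P''(2/3) = -1/3 < 0 ⇒ local maximum; P''(1) = 1/3 > 0 ⇒ local minimum.
So the local maximum value is P(2/3) = 419/81.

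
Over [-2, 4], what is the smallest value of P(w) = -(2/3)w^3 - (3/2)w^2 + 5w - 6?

P'(w) = -2w^2 - 3w + 5, whose only zero in [-2, 4] is w = 1.
Candidates: P(-2) = -50/3; P(1) = -19/6; P(4) = -158/3.
So the minimum is P(4) = -158/3.

-158/3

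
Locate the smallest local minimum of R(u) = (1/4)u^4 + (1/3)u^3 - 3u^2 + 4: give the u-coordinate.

R'(u) = u^3 + u^2 - 6u. Setting R'(u) = 0 gives u ∈ {-3, 0, 2}.
R''(u) = 3u^2 + 2u - 6. R''(-3) = 15 > 0 ⇒ local minimum; R''(0) = -6 < 0 ⇒ local maximum; R''(2) = 10 > 0 ⇒ local minimum.
So the smallest local minimum value is R(-3) = -47/4.

-3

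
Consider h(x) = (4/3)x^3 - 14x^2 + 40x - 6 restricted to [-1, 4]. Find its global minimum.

-184/3

h'(x) = 4x^2 - 28x + 40, whose only zero in [-1, 4] is x = 2.
Evaluating at the critical points and endpoints: h(-1) = -184/3; h(2) = 86/3; h(4) = 46/3.
So the minimum is h(-1) = -184/3.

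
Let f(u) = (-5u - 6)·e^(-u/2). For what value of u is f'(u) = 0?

f'(u) = (-5)·e^(-u/2) + (-5u - 6)·(-1/2)·e^(-u/2) = ((5/2)u - 2)·e^(-u/2). Since e^(-u/2) > 0, the only critical point is u = 4/5.
f''(4/5) has the same sign as 5/2 > 0, so this is a local minimum.
f(4/5) = (-10)·e^(-2/5) ≈ -6.7032.

4/5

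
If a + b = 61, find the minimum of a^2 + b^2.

With a + b = 61, a^2 + b^2 = a^2 + (61 − a)^2.
The derivative 2a − 2(61 − a) = 4a − 122 vanishes at a = 61/2; second derivative 4 > 0, a minimum.
The minimum is 2·(61/2)^2 = 3721/2.

3721/2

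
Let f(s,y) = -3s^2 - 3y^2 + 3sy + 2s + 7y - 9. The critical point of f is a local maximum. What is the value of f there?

-14/9

∂f/∂s = -6s + 3y + 2 = 0 and ∂f/∂y = 3s - 6y + 7 = 0, so (s, y) = (11/9, 16/9).
The Hessian has f_{ss} = -6, f_{yy} = -6, f_{sy} = 3, giving D = 27 > 0 with f_{ss} < 0, so the point is a local maximum.
f(11/9, 16/9) = -14/9.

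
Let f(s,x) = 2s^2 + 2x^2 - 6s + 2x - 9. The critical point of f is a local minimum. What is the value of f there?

-14

∂f/∂s = 4s - 6 = 0 and ∂f/∂x = 4x + 2 = 0, so (s, x) = (3/2, -1/2).
The Hessian has f_{ss} = 4, f_{xx} = 4, f_{sx} = 0, giving D = 16 > 0 with f_{ss} > 0, so the point is a local minimum.
f(3/2, -1/2) = -14.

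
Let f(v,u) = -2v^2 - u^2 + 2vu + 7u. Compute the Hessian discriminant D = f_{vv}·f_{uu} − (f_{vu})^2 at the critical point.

4

∂f/∂v = -4v + 2u = 0 and ∂f/∂u = 2v - 2u + 7 = 0, so (v, u) = (7/2, 7).
The Hessian has f_{vv} = -4, f_{uu} = -2, f_{vu} = 2, giving D = 4 > 0 with f_{vv} < 0, so the point is a local maximum.
D = (-4)·(-2) − (2)^2 = 4.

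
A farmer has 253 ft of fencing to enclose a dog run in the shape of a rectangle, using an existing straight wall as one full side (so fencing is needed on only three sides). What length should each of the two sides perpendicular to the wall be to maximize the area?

253/4

Let the sides perpendicular to the wall have length x and the parallel side y, so 2x + y = 253 and the area is A = xy = x(253 − 2x).
A'(x) = 253 − 4x = 0 gives x = 253/4, and A''(x) = −4 < 0 confirms a maximum.
Then y = 253 − 2·253/4 = 253/2 and A = 64009/8.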